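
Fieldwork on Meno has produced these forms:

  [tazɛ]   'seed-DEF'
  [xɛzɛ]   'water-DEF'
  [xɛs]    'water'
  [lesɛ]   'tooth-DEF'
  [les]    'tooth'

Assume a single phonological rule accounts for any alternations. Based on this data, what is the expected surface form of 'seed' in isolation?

In [xɛzɛ] and [xɛs] the final segment of 'water' alternates: [z] ~ [s].
Compare 'tooth', with invariant [s] in [lesɛ] and [les]: an analysis with underlying /s/ and a rule producing [z] before the DEF suffix would wrongly predict alternation here too.
The underlying segment must be /z/; voiced obstruents become voiceless word-finally, yielding [s] there.
From [tazɛ] the stem 'seed' is /taz/; word-finally this yields [tas].

[tas]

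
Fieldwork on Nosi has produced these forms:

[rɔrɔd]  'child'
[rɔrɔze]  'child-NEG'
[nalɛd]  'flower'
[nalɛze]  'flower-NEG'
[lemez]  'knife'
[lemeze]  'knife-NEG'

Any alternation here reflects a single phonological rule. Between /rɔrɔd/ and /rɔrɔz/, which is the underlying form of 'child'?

'child' shows [d] ~ [z] at the end of the stem ([rɔrɔd] vs [rɔrɔze]).
But 'knife' keeps [z] in both environments ([lemez], [lemeze]), so there is no rule changing /z/ to [d] in isolation.
Therefore /d/ is basic and [z] is derived by intervocalic spirantization (voiced stops become fricatives between vowels).

/rɔrɔd/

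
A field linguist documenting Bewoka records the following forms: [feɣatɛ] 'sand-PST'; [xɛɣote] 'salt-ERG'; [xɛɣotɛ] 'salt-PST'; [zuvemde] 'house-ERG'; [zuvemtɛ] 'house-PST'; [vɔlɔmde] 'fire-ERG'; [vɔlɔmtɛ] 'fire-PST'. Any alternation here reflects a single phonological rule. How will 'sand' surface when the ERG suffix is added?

[feɣate]

The ERG suffix surfaces as [-de] and [-te], depending on the final segment of the stem.
The PST suffix, which begins with [t], is invariant after every stem; so [t] is not altered by any rule here.
The ERG suffix is therefore /-de/ underlyingly, with post-vocalic devoicing: voiced stops become voiceless after a vowel.
After 'sand', which ends in a vowel, the suffix surfaces as [-te], giving [feɣate].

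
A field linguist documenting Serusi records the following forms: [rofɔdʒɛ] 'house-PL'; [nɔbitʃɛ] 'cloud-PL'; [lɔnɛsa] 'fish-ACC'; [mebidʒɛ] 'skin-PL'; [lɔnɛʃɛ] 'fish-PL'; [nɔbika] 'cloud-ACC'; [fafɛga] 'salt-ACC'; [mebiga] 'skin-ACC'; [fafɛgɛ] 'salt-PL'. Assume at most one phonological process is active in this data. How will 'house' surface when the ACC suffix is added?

[rofɔga]

'skin' shows [dʒ] ~ [g] at the end of the stem ([mebidʒɛ] vs [mebiga]).
But 'salt' keeps [g] in both environments ([fafɛgɛ], [fafɛga]), so there is no rule changing /g/ to [dʒ] before the PL suffix.
Therefore /dʒ/ is basic and [g] is derived by depalatalization (palato-alveolar /tʃ/, /dʒ/ and /ʃ/ become [k], [g] and [s] when no front vowel follows).
The one attested form of 'house', [rofɔdʒɛ], shows underlying /rofɔdʒ/. Applying the same rule when no front vowel follows gives [rofɔga].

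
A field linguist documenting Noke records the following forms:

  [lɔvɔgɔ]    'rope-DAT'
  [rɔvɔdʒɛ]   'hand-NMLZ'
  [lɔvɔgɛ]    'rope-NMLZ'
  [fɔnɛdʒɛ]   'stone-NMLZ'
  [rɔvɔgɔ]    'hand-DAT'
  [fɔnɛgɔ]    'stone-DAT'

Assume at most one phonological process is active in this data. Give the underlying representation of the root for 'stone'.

'stone' shows [dʒ] ~ [g] at the end of the stem ([fɔnɛdʒɛ] vs [fɔnɛgɔ]).
The stem 'rope' ([lɔvɔgɛ], [lɔvɔgɔ]) shows [g] unchanged in both environments, so [g] cannot be basic with [dʒ] derived before the NMLZ suffix.
The underlying segment must be /dʒ/; palato-alveolar /dʒ/ becomes [g] when no front vowel follows, yielding [g] there.
Hence 'stone' is /fɔnɛdʒ/ underlyingly.

/fɔnɛdʒ/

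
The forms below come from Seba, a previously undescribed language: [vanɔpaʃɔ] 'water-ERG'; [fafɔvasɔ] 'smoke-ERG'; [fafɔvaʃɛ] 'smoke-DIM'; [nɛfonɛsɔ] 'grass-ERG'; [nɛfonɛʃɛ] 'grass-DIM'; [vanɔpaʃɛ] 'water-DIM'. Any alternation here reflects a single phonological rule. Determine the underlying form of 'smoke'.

/fafɔvas/

The stem for 'smoke' ends in [s] in [fafɔvasɔ] but [ʃ] in [fafɔvaʃɛ].
Compare 'water', with invariant [ʃ] in [vanɔpaʃɔ] and [vanɔpaʃɛ]: an analysis with underlying /ʃ/ and a rule producing [s] before the ERG suffix would wrongly predict alternation here too.
The underlying segment must be /s/; /s/ becomes palato-alveolar [ʃ] before a front vowel, yielding [ʃ] there.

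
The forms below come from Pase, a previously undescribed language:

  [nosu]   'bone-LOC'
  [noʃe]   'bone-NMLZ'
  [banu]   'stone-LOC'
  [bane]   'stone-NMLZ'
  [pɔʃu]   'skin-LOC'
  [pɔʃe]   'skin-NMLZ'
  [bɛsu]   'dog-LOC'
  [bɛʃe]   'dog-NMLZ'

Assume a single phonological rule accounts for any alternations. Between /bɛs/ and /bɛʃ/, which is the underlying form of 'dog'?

/bɛs/

The root 'dog' surfaces as [bɛsu] and [bɛʃe], with a stem-final [s] ~ [ʃ] alternation.
Compare 'skin', with invariant [ʃ] in [pɔʃu] and [pɔʃe]: an analysis with underlying /ʃ/ and a rule producing [s] before the LOC suffix would wrongly predict alternation here too.
The underlying segment must be /s/; /s/ becomes palato-alveolar [ʃ] before a front vowel, yielding [ʃ] there.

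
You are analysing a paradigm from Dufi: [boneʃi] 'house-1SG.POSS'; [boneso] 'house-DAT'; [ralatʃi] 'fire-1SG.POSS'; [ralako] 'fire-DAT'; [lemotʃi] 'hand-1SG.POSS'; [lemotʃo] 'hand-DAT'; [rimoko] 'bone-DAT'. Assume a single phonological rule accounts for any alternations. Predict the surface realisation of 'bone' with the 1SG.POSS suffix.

The root 'fire' surfaces as [ralatʃi] and [ralako], with a stem-final [tʃ] ~ [k] alternation.
But 'hand' keeps [tʃ] in both environments ([lemotʃi], [lemotʃo]), so there is no rule changing /tʃ/ to [k] before the DAT suffix.
Therefore /k/ is basic and [tʃ] is derived by palatalization before a front vowel (/k/ and /s/ become palato-alveolar [tʃ] and [ʃ] before a front vowel).
The one attested form of 'bone', [rimoko], shows underlying /rimok/. Applying the same rule before a front vowel gives [rimotʃi].

[rimotʃi]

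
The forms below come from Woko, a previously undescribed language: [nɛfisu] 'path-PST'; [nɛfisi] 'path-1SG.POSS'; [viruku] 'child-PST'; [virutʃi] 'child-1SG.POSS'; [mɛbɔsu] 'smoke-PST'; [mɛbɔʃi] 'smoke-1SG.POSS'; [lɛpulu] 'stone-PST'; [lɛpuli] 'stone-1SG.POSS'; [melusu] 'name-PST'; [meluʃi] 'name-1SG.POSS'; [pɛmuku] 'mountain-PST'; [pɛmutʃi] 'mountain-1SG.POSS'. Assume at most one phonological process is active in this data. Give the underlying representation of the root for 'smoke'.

In [mɛbɔsu] and [mɛbɔʃi] the final segment of 'smoke' alternates: [s] ~ [ʃ].
Compare 'path', with invariant [s] in [nɛfisu] and [nɛfisi]: an analysis with underlying /s/ and a rule producing [ʃ] before the 1SG.POSS suffix would wrongly predict alternation here too.
Therefore /ʃ/ is basic and [s] is derived by depalatalization (palato-alveolar /tʃ/ and /ʃ/ become [k] and [s] when no front vowel follows).
The underlying form of 'smoke' is therefore /mɛbɔʃ/.

/mɛbɔʃ/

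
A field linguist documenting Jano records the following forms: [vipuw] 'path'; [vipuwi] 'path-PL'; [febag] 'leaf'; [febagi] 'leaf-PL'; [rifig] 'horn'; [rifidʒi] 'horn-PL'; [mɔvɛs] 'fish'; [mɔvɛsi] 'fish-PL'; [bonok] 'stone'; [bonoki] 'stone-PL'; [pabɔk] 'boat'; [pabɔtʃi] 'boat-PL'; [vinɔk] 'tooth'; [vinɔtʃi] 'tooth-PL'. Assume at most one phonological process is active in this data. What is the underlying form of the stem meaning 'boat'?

/pabɔtʃ/

In [pabɔk] and [pabɔtʃi] the final segment of 'boat' alternates: [k] ~ [tʃ].
If /k/ were underlying and a rule turned it into [tʃ] before the PL suffix, 'stone' would also alternate; but it has [k] in both [bonok] and [bonoki].
So /tʃ/ is underlying, and a rule of depalatalization — palato-alveolar /tʃ/ and /dʒ/ become [k] and [g] when no front vowel follows — gives [k].
The underlying form of 'boat' is therefore /pabɔtʃ/.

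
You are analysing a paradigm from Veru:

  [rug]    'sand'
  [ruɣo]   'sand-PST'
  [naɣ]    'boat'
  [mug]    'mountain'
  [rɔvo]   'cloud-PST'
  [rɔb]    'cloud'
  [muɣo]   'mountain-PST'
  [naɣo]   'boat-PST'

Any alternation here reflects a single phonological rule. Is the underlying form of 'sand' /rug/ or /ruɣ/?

In [ruɣo] and [rug] the final segment of 'sand' alternates: [ɣ] ~ [g].
But 'boat' keeps [ɣ] in both environments ([naɣo], [naɣ]), so there is no rule changing /ɣ/ to [g] in isolation.
The alternation reflects intervocalic spirantization: voiced stops become fricatives between vowels. /g/ is underlying.

/rug/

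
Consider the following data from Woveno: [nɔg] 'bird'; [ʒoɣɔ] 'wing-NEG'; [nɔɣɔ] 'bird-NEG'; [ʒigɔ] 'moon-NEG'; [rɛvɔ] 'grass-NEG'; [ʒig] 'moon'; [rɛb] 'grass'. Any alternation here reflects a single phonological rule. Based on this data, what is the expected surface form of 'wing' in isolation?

[ʒog]

'bird' shows [ɣ] ~ [g] at the end of the stem ([nɔɣɔ] vs [nɔg]).
The stem 'moon' ([ʒigɔ], [ʒig]) shows [g] unchanged in both environments, so [g] cannot be basic with [ɣ] derived before the NEG suffix.
The alternation reflects word-final hardening: voiced fricatives become stops word-finally. /ɣ/ is underlying.
The one attested form of 'wing', [ʒoɣɔ], shows underlying /ʒoɣ/. Applying the same rule word-finally gives [ʒog].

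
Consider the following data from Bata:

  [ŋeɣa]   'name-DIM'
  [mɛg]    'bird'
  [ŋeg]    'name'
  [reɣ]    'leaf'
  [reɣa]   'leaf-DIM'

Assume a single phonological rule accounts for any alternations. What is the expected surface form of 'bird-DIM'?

'name' shows [g] ~ [ɣ] at the end of the stem ([ŋeg] vs [ŋeɣa]).
The stem 'leaf' ([reɣ], [reɣa]) shows [ɣ] unchanged in both environments, so [ɣ] cannot be basic with [g] derived in isolation.
So /g/ is underlying, and a rule of intervocalic spirantization — voiced stops become fricatives between vowels — gives [ɣ].
From [mɛg] the stem 'bird' is /mɛg/; between vowels this yields [mɛɣa].

[mɛɣa]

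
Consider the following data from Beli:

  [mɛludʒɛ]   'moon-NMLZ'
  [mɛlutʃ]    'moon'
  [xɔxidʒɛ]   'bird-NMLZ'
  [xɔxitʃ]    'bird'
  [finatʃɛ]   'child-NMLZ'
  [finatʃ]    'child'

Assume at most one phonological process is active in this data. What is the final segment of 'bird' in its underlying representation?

/dʒ/

'bird' shows [dʒ] ~ [tʃ] at the end of the stem ([xɔxidʒɛ] vs [xɔxitʃ]).
Compare 'child', with invariant [tʃ] in [finatʃɛ] and [finatʃ]: an analysis with underlying /tʃ/ and a rule producing [dʒ] before the NMLZ suffix would wrongly predict alternation here too.
So /dʒ/ is underlying, and a rule of word-final obstruent devoicing — voiced obstruents become voiceless word-finally — gives [tʃ].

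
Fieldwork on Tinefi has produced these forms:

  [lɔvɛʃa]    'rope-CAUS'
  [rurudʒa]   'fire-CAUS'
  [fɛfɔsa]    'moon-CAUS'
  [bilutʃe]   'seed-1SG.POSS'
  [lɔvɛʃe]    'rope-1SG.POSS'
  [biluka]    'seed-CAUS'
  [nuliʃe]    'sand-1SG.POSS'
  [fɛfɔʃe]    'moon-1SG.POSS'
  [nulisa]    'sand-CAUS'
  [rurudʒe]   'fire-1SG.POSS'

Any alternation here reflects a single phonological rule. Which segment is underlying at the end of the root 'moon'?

/s/

The root 'moon' surfaces as [fɛfɔʃe] and [fɛfɔsa], with a stem-final [ʃ] ~ [s] alternation.
But 'rope' keeps [ʃ] in both environments ([lɔvɛʃe], [lɔvɛʃa]), so there is no rule changing /ʃ/ to [s] before the CAUS suffix.
So /s/ is underlying, and a rule of palatalization before a front vowel — /k/ and /s/ become palato-alveolar [tʃ] and [ʃ] before a front vowel — gives [ʃ].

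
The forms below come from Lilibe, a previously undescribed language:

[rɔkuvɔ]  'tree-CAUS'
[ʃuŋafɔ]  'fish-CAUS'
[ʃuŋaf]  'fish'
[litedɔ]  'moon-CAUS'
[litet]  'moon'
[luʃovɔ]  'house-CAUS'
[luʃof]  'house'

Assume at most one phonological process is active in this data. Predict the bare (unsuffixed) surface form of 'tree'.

The stem for 'house' ends in [v] in [luʃovɔ] but [f] in [luʃof].
But 'fish' keeps [f] in both environments ([ʃuŋafɔ], [ʃuŋaf]), so there is no rule changing /f/ to [v] before the CAUS suffix.
Therefore /v/ is basic and [f] is derived by word-final obstruent devoicing (voiced obstruents become voiceless word-finally).
From [rɔkuvɔ] the stem 'tree' is /rɔkuv/; word-finally this yields [rɔkuf].

[rɔkuf]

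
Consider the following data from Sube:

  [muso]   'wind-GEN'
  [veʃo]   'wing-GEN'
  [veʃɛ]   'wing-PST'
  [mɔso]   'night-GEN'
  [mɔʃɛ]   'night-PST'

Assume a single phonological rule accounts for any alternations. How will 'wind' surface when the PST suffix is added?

The root 'night' surfaces as [mɔso] and [mɔʃɛ], with a stem-final [s] ~ [ʃ] alternation.
The stem 'wing' ([veʃo], [veʃɛ]) shows [ʃ] unchanged in both environments, so [ʃ] cannot be basic with [s] derived before the GEN suffix.
The alternation reflects palatalization before a front vowel: /s/ becomes palato-alveolar [ʃ] before a front vowel. /s/ is underlying.
From [muso] the stem 'wind' is /mus/; before a front vowel this yields [muʃɛ].

[muʃɛ]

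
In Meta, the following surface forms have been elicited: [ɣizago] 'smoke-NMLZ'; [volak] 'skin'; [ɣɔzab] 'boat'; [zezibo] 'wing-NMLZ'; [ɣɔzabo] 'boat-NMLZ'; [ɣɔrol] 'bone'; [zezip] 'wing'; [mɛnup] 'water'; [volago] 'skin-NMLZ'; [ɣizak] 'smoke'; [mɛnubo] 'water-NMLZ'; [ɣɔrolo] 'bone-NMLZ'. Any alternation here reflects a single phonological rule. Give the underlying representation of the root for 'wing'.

/zezip/

'wing' shows [b] ~ [p] at the end of the stem ([zezibo] vs [zezip]).
Compare 'boat', with invariant [b] in [ɣɔzabo] and [ɣɔzab]: an analysis with underlying /b/ and a rule producing [p] in isolation would wrongly predict alternation here too.
So /p/ is underlying, and a rule of intervocalic voicing — voiceless stops become voiced between vowels — gives [b].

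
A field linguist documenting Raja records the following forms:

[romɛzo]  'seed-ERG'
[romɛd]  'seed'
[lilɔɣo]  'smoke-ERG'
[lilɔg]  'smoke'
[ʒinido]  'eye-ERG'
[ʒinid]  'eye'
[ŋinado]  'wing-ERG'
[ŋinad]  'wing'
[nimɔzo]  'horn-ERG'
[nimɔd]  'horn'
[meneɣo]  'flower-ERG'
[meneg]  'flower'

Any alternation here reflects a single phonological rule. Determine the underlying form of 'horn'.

/nimɔz/

The stem for 'horn' ends in [z] in [nimɔzo] but [d] in [nimɔd].
If /d/ were underlying and a rule turned it into [z] before the ERG suffix, 'eye' would also alternate; but it has [d] in both [ʒinido] and [ʒinid].
The underlying segment must be /z/; voiced fricatives become stops word-finally, yielding [d] there.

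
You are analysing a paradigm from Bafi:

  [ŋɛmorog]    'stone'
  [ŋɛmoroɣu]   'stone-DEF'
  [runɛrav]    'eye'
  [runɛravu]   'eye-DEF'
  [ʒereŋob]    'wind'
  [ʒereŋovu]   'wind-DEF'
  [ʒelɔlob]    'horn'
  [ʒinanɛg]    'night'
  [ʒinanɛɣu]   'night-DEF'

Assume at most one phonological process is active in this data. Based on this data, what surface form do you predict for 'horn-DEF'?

'wind' shows [b] ~ [v] at the end of the stem ([ʒereŋob] vs [ʒereŋovu]).
But 'eye' keeps [v] in both environments ([runɛrav], [runɛravu]), so there is no rule changing /v/ to [b] in isolation.
The alternation reflects intervocalic spirantization: voiced stops become fricatives between vowels. /b/ is underlying.
The one attested form of 'horn', [ʒelɔlob], shows underlying /ʒelɔlob/. Applying the same rule between vowels gives [ʒelɔlovu].

[ʒelɔlovu]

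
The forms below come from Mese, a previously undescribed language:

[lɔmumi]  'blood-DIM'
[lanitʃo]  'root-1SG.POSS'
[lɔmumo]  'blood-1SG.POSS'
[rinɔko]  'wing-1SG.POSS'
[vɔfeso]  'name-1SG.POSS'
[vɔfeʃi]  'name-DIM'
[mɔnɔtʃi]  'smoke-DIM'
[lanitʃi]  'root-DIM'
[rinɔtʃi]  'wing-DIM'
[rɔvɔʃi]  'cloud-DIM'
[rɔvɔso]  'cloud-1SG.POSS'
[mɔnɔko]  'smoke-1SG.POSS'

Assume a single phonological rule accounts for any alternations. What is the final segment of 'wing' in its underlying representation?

The stem for 'wing' ends in [k] in [rinɔko] but [tʃ] in [rinɔtʃi].
Compare 'root', with invariant [tʃ] in [lanitʃo] and [lanitʃi]: an analysis with underlying /tʃ/ and a rule producing [k] before the 1SG.POSS suffix would wrongly predict alternation here too.
The underlying segment must be /k/; /k/ and /s/ become palato-alveolar [tʃ] and [ʃ] before a front vowel, yielding [tʃ] there.

/k/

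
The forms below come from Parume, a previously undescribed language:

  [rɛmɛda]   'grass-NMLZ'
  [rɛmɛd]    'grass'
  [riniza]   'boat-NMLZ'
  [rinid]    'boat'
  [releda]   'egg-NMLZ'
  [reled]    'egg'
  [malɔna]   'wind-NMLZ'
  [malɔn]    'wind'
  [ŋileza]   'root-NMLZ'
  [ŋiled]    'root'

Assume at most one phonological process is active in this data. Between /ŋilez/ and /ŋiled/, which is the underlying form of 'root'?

/ŋilez/

The root 'root' surfaces as [ŋileza] and [ŋiled], with a stem-final [z] ~ [d] alternation.
The stem 'grass' ([rɛmɛda], [rɛmɛd]) shows [d] unchanged in both environments, so [d] cannot be basic with [z] derived before the NMLZ suffix.
The alternation reflects word-final hardening: voiced fricatives become stops word-finally. /z/ is underlying.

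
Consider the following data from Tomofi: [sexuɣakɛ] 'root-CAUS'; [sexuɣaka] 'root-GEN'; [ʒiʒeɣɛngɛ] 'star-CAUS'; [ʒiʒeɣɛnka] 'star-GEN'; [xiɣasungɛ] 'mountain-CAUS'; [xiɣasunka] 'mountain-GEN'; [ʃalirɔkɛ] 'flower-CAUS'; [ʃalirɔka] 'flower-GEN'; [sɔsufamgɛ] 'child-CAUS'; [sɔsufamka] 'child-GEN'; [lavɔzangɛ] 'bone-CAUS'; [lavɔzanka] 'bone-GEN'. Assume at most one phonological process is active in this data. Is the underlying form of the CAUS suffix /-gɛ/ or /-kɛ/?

The CAUS morpheme has two allomorphs, [-gɛ] and [-kɛ].
By contrast the GEN suffix keeps its initial [k] throughout — that segment must be underlying.
So the underlying form is /-gɛ/, and voiced stops become voiceless after a vowel.

/-gɛ/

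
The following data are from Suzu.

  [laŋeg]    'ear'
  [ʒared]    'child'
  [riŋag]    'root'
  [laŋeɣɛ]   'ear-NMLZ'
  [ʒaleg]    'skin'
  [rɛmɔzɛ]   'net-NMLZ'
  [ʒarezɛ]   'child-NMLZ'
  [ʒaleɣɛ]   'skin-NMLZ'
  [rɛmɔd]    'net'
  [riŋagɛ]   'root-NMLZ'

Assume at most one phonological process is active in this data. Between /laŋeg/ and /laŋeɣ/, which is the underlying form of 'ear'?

/laŋeɣ/

'ear' shows [ɣ] ~ [g] at the end of the stem ([laŋeɣɛ] vs [laŋeg]).
Compare 'root', with invariant [g] in [riŋagɛ] and [riŋag]: an analysis with underlying /g/ and a rule producing [ɣ] before the NMLZ suffix would wrongly predict alternation here too.
Therefore /ɣ/ is basic and [g] is derived by word-final hardening (voiced fricatives become stops word-finally).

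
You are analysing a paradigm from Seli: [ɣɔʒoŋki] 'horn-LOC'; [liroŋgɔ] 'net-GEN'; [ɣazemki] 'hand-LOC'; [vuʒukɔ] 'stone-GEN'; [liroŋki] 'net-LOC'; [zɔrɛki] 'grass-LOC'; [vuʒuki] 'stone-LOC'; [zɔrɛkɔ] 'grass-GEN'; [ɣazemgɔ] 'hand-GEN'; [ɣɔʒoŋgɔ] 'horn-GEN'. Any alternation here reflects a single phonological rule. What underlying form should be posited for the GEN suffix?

/-gɔ/

The GEN suffix surfaces as [-gɔ] and [-kɔ], depending on the final segment of the stem.
The LOC suffix, which begins with [k], is invariant after every stem; so [k] is not altered by any rule here.
So the underlying form is /-gɔ/, and voiced stops become voiceless after a vowel.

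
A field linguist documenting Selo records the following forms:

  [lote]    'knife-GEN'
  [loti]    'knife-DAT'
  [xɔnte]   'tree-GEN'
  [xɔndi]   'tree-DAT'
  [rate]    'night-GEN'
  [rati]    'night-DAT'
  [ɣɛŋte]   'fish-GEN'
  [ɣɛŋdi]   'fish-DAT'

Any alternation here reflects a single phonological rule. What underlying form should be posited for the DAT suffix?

/-di/

The DAT suffix surfaces as [-di] and [-ti], depending on the final segment of the stem.
The GEN suffix, which begins with [t], is invariant after every stem; so [t] is not altered by any rule here.
The DAT suffix is therefore /-di/ underlyingly, with post-vocalic devoicing: voiced stops become voiceless after a vowel.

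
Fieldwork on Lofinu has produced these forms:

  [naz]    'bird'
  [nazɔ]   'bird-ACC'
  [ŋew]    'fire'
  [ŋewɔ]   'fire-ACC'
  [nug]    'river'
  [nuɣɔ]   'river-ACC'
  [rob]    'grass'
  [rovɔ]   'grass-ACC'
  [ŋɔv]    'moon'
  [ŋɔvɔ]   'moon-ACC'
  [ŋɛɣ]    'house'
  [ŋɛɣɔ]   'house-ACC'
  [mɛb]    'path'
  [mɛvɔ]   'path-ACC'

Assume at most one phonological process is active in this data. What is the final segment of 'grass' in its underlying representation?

/b/

In [rob] and [rovɔ] the final segment of 'grass' alternates: [b] ~ [v].
The stem 'moon' ([ŋɔv], [ŋɔvɔ]) shows [v] unchanged in both environments, so [v] cannot be basic with [b] derived in isolation.
The alternation reflects intervocalic spirantization: voiced stops become fricatives between vowels. /b/ is underlying.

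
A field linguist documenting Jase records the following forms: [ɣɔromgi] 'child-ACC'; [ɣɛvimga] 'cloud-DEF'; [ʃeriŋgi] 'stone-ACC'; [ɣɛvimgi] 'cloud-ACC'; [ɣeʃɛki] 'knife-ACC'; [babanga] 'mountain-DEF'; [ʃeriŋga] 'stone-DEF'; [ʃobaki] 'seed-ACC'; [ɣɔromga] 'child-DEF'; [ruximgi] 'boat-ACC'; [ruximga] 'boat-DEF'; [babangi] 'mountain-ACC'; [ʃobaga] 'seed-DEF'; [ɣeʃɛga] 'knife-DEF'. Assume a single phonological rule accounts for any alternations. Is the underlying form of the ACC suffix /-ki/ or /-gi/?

The ACC morpheme has two allomorphs, [-gi] and [-ki].
The DEF suffix, which begins with [g], is invariant after every stem; so [g] is not altered by any rule here.
The ACC suffix is therefore /-ki/ underlyingly, with post-nasal voicing: voiceless stops become voiced after a nasal.

/-ki/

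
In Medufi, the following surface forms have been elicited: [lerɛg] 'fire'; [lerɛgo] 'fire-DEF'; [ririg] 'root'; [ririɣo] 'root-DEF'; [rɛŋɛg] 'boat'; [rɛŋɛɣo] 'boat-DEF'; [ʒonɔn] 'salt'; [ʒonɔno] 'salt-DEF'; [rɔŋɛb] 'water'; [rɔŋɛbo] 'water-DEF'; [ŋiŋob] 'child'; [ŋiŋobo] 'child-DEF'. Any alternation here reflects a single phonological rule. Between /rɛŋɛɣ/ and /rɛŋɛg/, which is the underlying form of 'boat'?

/rɛŋɛɣ/

The root 'boat' surfaces as [rɛŋɛg] and [rɛŋɛɣo], with a stem-final [g] ~ [ɣ] alternation.
Compare 'fire', with invariant [g] in [lerɛg] and [lerɛgo]: an analysis with underlying /g/ and a rule producing [ɣ] before the DEF suffix would wrongly predict alternation here too.
The underlying segment must be /ɣ/; voiced fricatives become stops word-finally, yielding [g] there.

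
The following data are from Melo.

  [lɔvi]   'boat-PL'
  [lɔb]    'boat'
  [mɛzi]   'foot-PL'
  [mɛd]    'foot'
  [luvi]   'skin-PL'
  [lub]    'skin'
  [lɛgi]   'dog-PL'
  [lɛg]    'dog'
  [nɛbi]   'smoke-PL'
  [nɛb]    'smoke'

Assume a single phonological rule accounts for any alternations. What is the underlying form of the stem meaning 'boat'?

/lɔv/

The root 'boat' surfaces as [lɔvi] and [lɔb], with a stem-final [v] ~ [b] alternation.
Compare 'smoke', with invariant [b] in [nɛbi] and [nɛb]: an analysis with underlying /b/ and a rule producing [v] before the PL suffix would wrongly predict alternation here too.
Therefore /v/ is basic and [b] is derived by word-final hardening (voiced fricatives become stops word-finally).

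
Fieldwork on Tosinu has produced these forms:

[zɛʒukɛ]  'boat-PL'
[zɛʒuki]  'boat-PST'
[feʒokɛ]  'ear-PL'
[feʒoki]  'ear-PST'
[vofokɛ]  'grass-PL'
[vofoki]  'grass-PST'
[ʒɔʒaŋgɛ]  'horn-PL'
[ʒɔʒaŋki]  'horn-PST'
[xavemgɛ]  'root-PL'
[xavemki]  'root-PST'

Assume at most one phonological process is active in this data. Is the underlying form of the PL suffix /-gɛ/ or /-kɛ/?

The PL suffix surfaces as [-gɛ] and [-kɛ], depending on the final segment of the stem.
The PST suffix, which begins with [k], is invariant after every stem; so [k] is not altered by any rule here.
The PL suffix is therefore /-gɛ/ underlyingly, with post-vocalic devoicing: voiced stops become voiceless after a vowel.

/-gɛ/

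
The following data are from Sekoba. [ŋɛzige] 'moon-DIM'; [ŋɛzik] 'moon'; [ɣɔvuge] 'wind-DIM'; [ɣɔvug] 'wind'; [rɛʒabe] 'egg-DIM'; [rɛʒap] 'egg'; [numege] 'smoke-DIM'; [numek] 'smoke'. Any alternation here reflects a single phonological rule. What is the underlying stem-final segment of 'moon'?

The stem for 'moon' ends in [g] in [ŋɛzige] but [k] in [ŋɛzik].
Compare 'wind', with invariant [g] in [ɣɔvuge] and [ɣɔvug]: an analysis with underlying /g/ and a rule producing [k] in isolation would wrongly predict alternation here too.
The underlying segment must be /k/; voiceless stops become voiced between vowels, yielding [g] there.

/k/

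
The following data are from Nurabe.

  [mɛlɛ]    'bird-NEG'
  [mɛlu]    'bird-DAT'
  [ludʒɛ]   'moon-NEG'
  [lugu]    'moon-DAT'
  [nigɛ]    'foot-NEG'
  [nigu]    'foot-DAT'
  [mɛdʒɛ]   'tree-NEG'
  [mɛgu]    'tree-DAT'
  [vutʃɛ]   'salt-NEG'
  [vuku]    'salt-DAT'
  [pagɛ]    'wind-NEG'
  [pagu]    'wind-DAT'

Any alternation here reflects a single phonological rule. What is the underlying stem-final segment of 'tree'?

'tree' shows [dʒ] ~ [g] at the end of the stem ([mɛdʒɛ] vs [mɛgu]).
The stem 'foot' ([nigɛ], [nigu]) shows [g] unchanged in both environments, so [g] cannot be basic with [dʒ] derived before the NEG suffix.
So /dʒ/ is underlying, and a rule of depalatalization — palato-alveolar /tʃ/ and /dʒ/ become [k] and [g] when no front vowel follows — gives [g].

/dʒ/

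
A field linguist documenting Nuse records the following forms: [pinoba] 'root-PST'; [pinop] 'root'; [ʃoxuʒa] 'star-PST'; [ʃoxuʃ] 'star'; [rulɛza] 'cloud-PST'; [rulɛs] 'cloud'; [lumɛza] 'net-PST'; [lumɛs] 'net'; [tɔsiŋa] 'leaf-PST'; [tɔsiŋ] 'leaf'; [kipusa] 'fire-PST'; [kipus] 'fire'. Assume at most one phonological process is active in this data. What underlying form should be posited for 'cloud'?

The root 'cloud' surfaces as [rulɛza] and [rulɛs], with a stem-final [z] ~ [s] alternation.
But 'fire' keeps [s] in both environments ([kipusa], [kipus]), so there is no rule changing /s/ to [z] before the PST suffix.
The alternation reflects word-final obstruent devoicing: voiced obstruents become voiceless word-finally. /z/ is underlying.

/rulɛz/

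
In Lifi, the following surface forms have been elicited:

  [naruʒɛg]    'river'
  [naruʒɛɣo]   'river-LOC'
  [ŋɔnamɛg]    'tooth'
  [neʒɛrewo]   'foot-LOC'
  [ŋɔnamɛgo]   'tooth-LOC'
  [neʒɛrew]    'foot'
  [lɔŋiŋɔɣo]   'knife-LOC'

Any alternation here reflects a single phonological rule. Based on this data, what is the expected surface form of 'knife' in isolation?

'river' shows [g] ~ [ɣ] at the end of the stem ([naruʒɛg] vs [naruʒɛɣo]).
The stem 'tooth' ([ŋɔnamɛg], [ŋɔnamɛgo]) shows [g] unchanged in both environments, so [g] cannot be basic with [ɣ] derived before the LOC suffix.
The alternation reflects word-final hardening: voiced fricatives become stops word-finally. /ɣ/ is underlying.
The one attested form of 'knife', [lɔŋiŋɔɣo], shows underlying /lɔŋiŋɔɣ/. Applying the same rule word-finally gives [lɔŋiŋɔg].

[lɔŋiŋɔg]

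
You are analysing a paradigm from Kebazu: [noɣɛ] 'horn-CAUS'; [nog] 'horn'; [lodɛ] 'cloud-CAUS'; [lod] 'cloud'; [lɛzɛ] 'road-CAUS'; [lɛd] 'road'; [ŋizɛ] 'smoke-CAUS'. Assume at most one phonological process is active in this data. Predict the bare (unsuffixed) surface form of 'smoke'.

'road' shows [z] ~ [d] at the end of the stem ([lɛzɛ] vs [lɛd]).
Compare 'cloud', with invariant [d] in [lodɛ] and [lod]: an analysis with underlying /d/ and a rule producing [z] before the CAUS suffix would wrongly predict alternation here too.
The underlying segment must be /z/; voiced fricatives become stops word-finally, yielding [d] there.
From [ŋizɛ] the stem 'smoke' is /ŋiz/; word-finally this yields [ŋid].

[ŋid]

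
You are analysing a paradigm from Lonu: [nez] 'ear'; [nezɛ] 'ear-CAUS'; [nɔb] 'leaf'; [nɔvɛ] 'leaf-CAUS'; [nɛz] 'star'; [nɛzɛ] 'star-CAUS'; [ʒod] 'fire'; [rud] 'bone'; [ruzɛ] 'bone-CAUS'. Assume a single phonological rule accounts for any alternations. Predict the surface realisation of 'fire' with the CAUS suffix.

[ʒozɛ]

'bone' shows [d] ~ [z] at the end of the stem ([rud] vs [ruzɛ]).
If /z/ were underlying and a rule turned it into [d] in isolation, 'star' would also alternate; but it has [z] in both [nɛz] and [nɛzɛ].
The underlying segment must be /d/; voiced stops become fricatives between vowels, yielding [z] there.
From [ʒod] the stem 'fire' is /ʒod/; between vowels this yields [ʒozɛ].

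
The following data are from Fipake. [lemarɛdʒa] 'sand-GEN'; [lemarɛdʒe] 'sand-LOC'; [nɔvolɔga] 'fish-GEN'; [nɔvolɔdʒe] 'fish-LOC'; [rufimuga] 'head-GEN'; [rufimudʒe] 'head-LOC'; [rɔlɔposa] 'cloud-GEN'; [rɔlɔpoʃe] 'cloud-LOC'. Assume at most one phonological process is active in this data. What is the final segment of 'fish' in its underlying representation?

/g/

The stem for 'fish' ends in [g] in [nɔvolɔga] but [dʒ] in [nɔvolɔdʒe].
If /dʒ/ were underlying and a rule turned it into [g] before the GEN suffix, 'sand' would also alternate; but it has [dʒ] in both [lemarɛdʒa] and [lemarɛdʒe].
The underlying segment must be /g/; /g/ and /s/ become palato-alveolar [dʒ] and [ʃ] before a front vowel, yielding [dʒ] there.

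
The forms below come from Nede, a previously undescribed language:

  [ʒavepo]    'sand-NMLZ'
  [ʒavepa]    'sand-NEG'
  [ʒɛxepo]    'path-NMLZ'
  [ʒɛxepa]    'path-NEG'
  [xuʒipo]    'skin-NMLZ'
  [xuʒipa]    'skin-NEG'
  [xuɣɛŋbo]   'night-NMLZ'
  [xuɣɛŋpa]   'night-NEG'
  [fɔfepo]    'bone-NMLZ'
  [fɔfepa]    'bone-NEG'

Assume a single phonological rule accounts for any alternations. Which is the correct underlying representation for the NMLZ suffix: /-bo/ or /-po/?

/-bo/

The NMLZ suffix surfaces as [-bo] and [-po], depending on the final segment of the stem.
The NEG suffix, which begins with [p], is invariant after every stem; so [p] is not altered by any rule here.
The NMLZ suffix is therefore /-bo/ underlyingly, with post-vocalic devoicing: voiced stops become voiceless after a vowel.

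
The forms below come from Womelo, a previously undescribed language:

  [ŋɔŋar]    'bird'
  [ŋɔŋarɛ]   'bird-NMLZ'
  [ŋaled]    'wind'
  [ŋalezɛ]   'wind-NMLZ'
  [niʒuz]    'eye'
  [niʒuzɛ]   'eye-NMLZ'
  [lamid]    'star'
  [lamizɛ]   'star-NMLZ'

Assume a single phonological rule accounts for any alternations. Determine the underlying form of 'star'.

'star' shows [d] ~ [z] at the end of the stem ([lamid] vs [lamizɛ]).
If /z/ were underlying and a rule turned it into [d] in isolation, 'eye' would also alternate; but it has [z] in both [niʒuz] and [niʒuzɛ].
So /d/ is underlying, and a rule of intervocalic spirantization — voiced stops become fricatives between vowels — gives [z].

/lamid/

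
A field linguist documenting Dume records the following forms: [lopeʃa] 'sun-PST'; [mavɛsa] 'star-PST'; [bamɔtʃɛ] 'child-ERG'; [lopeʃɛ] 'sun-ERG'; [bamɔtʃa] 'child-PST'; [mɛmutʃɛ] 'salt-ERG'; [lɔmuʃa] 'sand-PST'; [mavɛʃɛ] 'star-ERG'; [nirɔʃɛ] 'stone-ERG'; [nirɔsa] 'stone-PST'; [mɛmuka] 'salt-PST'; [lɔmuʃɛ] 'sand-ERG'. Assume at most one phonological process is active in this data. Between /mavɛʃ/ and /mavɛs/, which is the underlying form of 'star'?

/mavɛs/

The stem for 'star' ends in [ʃ] in [mavɛʃɛ] but [s] in [mavɛsa].
But 'sun' keeps [ʃ] in both environments ([lopeʃɛ], [lopeʃa]), so there is no rule changing /ʃ/ to [s] before the PST suffix.
The alternation reflects palatalization before a front vowel: /k/ and /s/ become palato-alveolar [tʃ] and [ʃ] before a front vowel. /s/ is underlying.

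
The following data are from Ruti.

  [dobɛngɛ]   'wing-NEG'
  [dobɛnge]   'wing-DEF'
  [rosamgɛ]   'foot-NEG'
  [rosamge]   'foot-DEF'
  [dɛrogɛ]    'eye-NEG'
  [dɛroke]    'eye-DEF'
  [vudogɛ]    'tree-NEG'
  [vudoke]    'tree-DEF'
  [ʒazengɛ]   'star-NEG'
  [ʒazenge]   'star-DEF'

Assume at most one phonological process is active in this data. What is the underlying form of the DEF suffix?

The DEF suffix surfaces as [-ge] and [-ke], depending on the final segment of the stem.
By contrast the NEG suffix keeps its initial [g] throughout — that segment must be underlying.
So the underlying form is /-ke/, and voiceless stops become voiced after a nasal.

/-ke/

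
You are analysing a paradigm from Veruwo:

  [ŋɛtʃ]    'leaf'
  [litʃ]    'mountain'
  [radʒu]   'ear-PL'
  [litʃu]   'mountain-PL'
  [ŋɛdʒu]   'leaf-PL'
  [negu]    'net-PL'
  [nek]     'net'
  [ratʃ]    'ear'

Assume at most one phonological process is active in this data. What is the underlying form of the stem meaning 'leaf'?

/ŋɛdʒ/

The stem for 'leaf' ends in [dʒ] in [ŋɛdʒu] but [tʃ] in [ŋɛtʃ].
But 'mountain' keeps [tʃ] in both environments ([litʃu], [litʃ]), so there is no rule changing /tʃ/ to [dʒ] before the PL suffix.
So /dʒ/ is underlying, and a rule of word-final obstruent devoicing — voiced obstruents become voiceless word-finally — gives [tʃ].
So 'leaf' = /ŋɛdʒ/.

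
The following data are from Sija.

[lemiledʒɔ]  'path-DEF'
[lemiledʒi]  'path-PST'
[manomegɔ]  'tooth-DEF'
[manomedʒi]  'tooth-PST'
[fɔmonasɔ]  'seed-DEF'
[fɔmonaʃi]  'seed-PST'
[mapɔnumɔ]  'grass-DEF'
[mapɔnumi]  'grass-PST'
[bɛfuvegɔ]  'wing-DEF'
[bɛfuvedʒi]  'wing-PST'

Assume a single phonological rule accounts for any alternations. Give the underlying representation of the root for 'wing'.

/bɛfuveg/

The stem for 'wing' ends in [g] in [bɛfuvegɔ] but [dʒ] in [bɛfuvedʒi].
The stem 'path' ([lemiledʒɔ], [lemiledʒi]) shows [dʒ] unchanged in both environments, so [dʒ] cannot be basic with [g] derived before the DEF suffix.
So /g/ is underlying, and a rule of palatalization before a front vowel — /g/ and /s/ become palato-alveolar [dʒ] and [ʃ] before a front vowel — gives [dʒ].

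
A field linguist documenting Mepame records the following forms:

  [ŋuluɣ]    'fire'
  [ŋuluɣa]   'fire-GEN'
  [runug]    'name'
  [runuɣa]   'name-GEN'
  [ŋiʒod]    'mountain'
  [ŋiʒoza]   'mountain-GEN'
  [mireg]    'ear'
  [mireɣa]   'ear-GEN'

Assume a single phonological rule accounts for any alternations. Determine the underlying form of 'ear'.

The root 'ear' surfaces as [mireg] and [mireɣa], with a stem-final [g] ~ [ɣ] alternation.
Compare 'fire', with invariant [ɣ] in [ŋuluɣ] and [ŋuluɣa]: an analysis with underlying /ɣ/ and a rule producing [g] in isolation would wrongly predict alternation here too.
The underlying segment must be /g/; voiced stops become fricatives between vowels, yielding [ɣ] there.
The underlying form of 'ear' is therefore /mireg/.

/mireg/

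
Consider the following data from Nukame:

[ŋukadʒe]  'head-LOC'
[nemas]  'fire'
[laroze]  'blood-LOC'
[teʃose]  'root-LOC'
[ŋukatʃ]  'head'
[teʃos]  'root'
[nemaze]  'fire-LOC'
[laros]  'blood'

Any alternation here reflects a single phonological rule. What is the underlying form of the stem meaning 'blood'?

/laroz/

'blood' shows [s] ~ [z] at the end of the stem ([laros] vs [laroze]).
The stem 'root' ([teʃos], [teʃose]) shows [s] unchanged in both environments, so [s] cannot be basic with [z] derived before the LOC suffix.
The alternation reflects word-final obstruent devoicing: voiced obstruents become voiceless word-finally. /z/ is underlying.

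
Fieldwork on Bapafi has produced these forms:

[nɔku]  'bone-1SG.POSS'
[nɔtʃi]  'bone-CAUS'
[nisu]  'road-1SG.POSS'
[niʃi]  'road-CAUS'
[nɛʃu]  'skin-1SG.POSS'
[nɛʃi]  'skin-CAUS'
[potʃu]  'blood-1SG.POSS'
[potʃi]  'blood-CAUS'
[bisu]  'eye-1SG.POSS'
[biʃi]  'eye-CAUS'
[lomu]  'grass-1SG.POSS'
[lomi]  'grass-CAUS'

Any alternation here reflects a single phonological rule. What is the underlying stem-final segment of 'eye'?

/s/

The root 'eye' surfaces as [bisu] and [biʃi], with a stem-final [s] ~ [ʃ] alternation.
Compare 'skin', with invariant [ʃ] in [nɛʃu] and [nɛʃi]: an analysis with underlying /ʃ/ and a rule producing [s] before the 1SG.POSS suffix would wrongly predict alternation here too.
The underlying segment must be /s/; /k/ and /s/ become palato-alveolar [tʃ] and [ʃ] before a front vowel, yielding [ʃ] there.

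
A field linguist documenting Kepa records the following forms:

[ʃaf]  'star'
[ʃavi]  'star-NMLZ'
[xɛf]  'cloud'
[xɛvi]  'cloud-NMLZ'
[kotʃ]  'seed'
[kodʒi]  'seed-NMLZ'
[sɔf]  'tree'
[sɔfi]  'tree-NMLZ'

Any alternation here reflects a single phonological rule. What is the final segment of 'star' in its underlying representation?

/v/

The stem for 'star' ends in [f] in [ʃaf] but [v] in [ʃavi].
If /f/ were underlying and a rule turned it into [v] before the NMLZ suffix, 'tree' would also alternate; but it has [f] in both [sɔf] and [sɔfi].
So /v/ is underlying, and a rule of word-final obstruent devoicing — voiced obstruents become voiceless word-finally — gives [f].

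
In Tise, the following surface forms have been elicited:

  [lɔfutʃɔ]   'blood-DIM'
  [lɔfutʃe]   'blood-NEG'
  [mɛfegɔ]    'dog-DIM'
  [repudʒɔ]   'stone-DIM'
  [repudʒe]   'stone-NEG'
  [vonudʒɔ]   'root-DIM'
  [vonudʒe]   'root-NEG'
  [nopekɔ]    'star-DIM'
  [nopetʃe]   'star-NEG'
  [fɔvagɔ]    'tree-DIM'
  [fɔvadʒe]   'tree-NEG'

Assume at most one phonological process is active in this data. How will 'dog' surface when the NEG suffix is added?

[mɛfedʒe]

'tree' shows [g] ~ [dʒ] at the end of the stem ([fɔvagɔ] vs [fɔvadʒe]).
If /dʒ/ were underlying and a rule turned it into [g] before the DIM suffix, 'root' would also alternate; but it has [dʒ] in both [vonudʒɔ] and [vonudʒe].
Therefore /g/ is basic and [dʒ] is derived by palatalization before a front vowel (/k/ and /g/ become palato-alveolar [tʃ] and [dʒ] before a front vowel).
The one attested form of 'dog', [mɛfegɔ], shows underlying /mɛfeg/. Applying the same rule before a front vowel gives [mɛfedʒe].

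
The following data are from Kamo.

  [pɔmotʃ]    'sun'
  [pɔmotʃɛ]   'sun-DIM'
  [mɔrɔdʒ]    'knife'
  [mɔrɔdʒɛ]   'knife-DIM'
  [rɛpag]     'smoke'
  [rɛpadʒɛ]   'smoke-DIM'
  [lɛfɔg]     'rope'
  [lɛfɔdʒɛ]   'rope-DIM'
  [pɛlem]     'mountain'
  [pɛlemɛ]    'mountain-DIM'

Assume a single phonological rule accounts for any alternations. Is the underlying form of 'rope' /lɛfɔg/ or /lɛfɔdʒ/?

The root 'rope' surfaces as [lɛfɔg] and [lɛfɔdʒɛ], with a stem-final [g] ~ [dʒ] alternation.
If /dʒ/ were underlying and a rule turned it into [g] in isolation, 'knife' would also alternate; but it has [dʒ] in both [mɔrɔdʒ] and [mɔrɔdʒɛ].
The alternation reflects palatalization before a front vowel: /g/ becomes palato-alveolar [dʒ] before a front vowel. /g/ is underlying.

/lɛfɔg/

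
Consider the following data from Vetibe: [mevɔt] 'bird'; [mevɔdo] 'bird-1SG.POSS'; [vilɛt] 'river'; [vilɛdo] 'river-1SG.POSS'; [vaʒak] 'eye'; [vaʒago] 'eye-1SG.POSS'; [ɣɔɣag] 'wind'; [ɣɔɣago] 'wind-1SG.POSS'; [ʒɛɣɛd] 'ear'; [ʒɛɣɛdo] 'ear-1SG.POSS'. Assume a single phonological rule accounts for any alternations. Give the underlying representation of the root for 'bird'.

'bird' shows [t] ~ [d] at the end of the stem ([mevɔt] vs [mevɔdo]).
Compare 'ear', with invariant [d] in [ʒɛɣɛd] and [ʒɛɣɛdo]: an analysis with underlying /d/ and a rule producing [t] in isolation would wrongly predict alternation here too.
So /t/ is underlying, and a rule of intervocalic voicing — voiceless stops become voiced between vowels — gives [d].
Hence 'bird' is /mevɔt/ underlyingly.

/mevɔt/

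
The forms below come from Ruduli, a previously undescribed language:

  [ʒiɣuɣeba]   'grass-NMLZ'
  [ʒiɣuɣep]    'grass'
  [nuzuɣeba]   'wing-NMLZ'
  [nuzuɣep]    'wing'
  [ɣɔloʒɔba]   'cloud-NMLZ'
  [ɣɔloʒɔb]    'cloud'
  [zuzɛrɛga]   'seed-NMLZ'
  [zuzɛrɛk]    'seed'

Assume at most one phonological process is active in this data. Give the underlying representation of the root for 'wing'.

/nuzuɣep/

In [nuzuɣeba] and [nuzuɣep] the final segment of 'wing' alternates: [b] ~ [p].
But 'cloud' keeps [b] in both environments ([ɣɔloʒɔba], [ɣɔloʒɔb]), so there is no rule changing /b/ to [p] in isolation.
The alternation reflects intervocalic voicing: voiceless stops become voiced between vowels. /p/ is underlying.
So 'wing' = /nuzuɣep/.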